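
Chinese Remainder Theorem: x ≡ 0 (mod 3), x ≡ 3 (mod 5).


m₁ = 3, m₂ = 5, gcd = 1, so CRT applies. M = m₁·m₂ = 15
Let M₁ = M/m₁ = 5, M₂ = M/m₂ = 3
Find y₁ ≡ M₁⁻¹ (mod m₁): 5⁻¹ ≡ 2 (mod 3)
Find y₂ ≡ M₂⁻¹ (mod m₂): 3⁻¹ ≡ 2 (mod 5)
x = a₁·M₁·y₁ + a₂·M₂·y₂ = 0·5·2 + 3·3·2 = 18
Reduce mod 15: x ≡ 3
Check: 3 mod 3 = 0 ✓, 3 mod 5 = 3 ✓

x ≡ 3 (mod 15)


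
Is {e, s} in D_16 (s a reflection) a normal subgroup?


H = {e, s} in D_16 (s a reflection)
r·s·r⁻¹ = sr⁻² ≠ s for n ≥ 3, so {e, s} is not closed under conjugation

No, not a normal subgroup


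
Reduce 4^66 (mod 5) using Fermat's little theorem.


Fermat's little theorem: if p is prime and gcd(a,p)=1, then a^(p-1) ≡ 1 (mod p)
p = 5 is prime, gcd(4,5) = 1
Reduce exponent: 66 mod 4 = 2
So 4^66 ≡ 4^2 (mod 5)
4^2 mod 5 = 1

4^66 ≡ 1 (mod 5)


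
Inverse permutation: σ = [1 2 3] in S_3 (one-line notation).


To find σ⁻¹, swap domain and range:
σ(1) = 1 → σ⁻¹(1) = 1
σ(2) = 2 → σ⁻¹(2) = 2
σ(3) = 3 → σ⁻¹(3) = 3

σ⁻¹ = [1 2 3]


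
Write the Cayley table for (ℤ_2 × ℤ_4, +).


Elements: {(0,0), (0,1), (0,2), (0,3), (1,0), (1,1), (1,2), (1,3)}
Operation: componentwise addition mod (2, 4)
Entry (a, b) = ((a₁+b₁) mod 2, (a₂+b₂) mod 4)

Cayley table:
      | (0,0) | (0,1) | (0,2) | (0,3) | (1,0) | (1,1) | (1,2) | (1,3)
(0,0) | (0,0) | (0,1) | (0,2) | (0,3) | (1,0) | (1,1) | (1,2) | (1,3)
(0,1) | (0,1) | (0,2) | (0,3) | (0,0) | (1,1) | (1,2) | (1,3) | (1,0)
(0,2) | (0,2) | (0,3) | (0,0) | (0,1) | (1,2) | (1,3) | (1,0) | (1,1)
(0,3) | (0,3) | (0,0) | (0,1) | (0,2) | (1,3) | (1,0) | (1,1) | (1,2)
(1,0) | (1,0) | (1,1) | (1,2) | (1,3) | (0,0) | (0,1) | (0,2) | (0,3)
(1,1) | (1,1) | (1,2) | (1,3) | (1,0) | (0,1) | (0,2) | (0,3) | (0,0)
(1,2) | (1,2) | (1,3) | (1,0) | (1,1) | (0,2) | (0,3) | (0,0) | (0,1)
(1,3) | (1,3) | (1,0) | (1,1) | (1,2) | (0,3) | (0,0) | (0,1) | (0,2)


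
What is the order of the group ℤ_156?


ℤ_n has n elements.

|ℤ_156| = 156


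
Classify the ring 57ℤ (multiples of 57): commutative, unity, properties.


57ℤ is a commutative ring under +,× but has no multiplicative identity (1 ∉ 57ℤ); it has no zero divisors, but without unity it is not an integral domain
Commutative: Yes
Integral domain: No
Has unity: No

57ℤ (multiples of 57): Commutative=Yes, Unity=No


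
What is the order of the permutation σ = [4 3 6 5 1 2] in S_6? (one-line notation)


Cycle decomposition: (1 4 5) (2 3 6)
Cycle lengths: 3, 3
Order = lcm(3, 3) = 3

ord(σ) = 3


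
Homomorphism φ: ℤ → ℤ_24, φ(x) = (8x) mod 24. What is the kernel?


Kernel = preimage of identity
ker(φ) = {x ∈ ℤ : 8x ≡ 0 (mod 24)}. gcd(8,24) = 8, so 8x ≡ 0 (mod 24) ⟺ x ≡ 0 (mod 24/8 = 3). Hence ker(φ) = 3ℤ

ker(φ) = 3ℤ


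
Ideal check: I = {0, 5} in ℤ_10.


Check ideal conditions for I = {0, 5} in ℤ_10:
(1) I is an additive subgroup? Yes
(2) For r ∈ ℤ_10 and a ∈ I: r·a ∈ I? Yes

Yes, I is an ideal of ℤ_10


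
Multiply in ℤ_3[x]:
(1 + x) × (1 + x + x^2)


Expand and collect like terms; reduce coefficients mod 3:
x^0: 1·1 = 1 ≡ 1 (mod 3)
x^1: 1·1 + 1·1 = 2 ≡ 2 (mod 3)
x^2: 1·1 + 1·1 = 2 ≡ 2 (mod 3)
x^3: 1·1 = 1 ≡ 1 (mod 3)
Result: 1 + 2x + 2x^2 + x^3

f · g = 1 + 2x + 2x^2 + x^3


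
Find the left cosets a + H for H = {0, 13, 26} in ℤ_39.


H = {0, 13, 26}, |H| = 3
Number of cosets = |G|/|H| = 39/3 = 13
0 + H = {0, 13, 26}
1 + H = {1, 14, 27}
2 + H = {2, 15, 28}
3 + H = {3, 16, 29}
4 + H = {4, 17, 30}
5 + H = {5, 18, 31}
6 + H = {6, 19, 32}
7 + H = {7, 20, 33}
8 + H = {8, 21, 34}
9 + H = {9, 22, 35}
10 + H = {10, 23, 36}
11 + H = {11, 24, 37}
12 + H = {12, 25, 38}

Cosets: 0+H={0,13,26}; 1+H={1,14,27}; 2+H={2,15,28}; 3+H={3,16,29}; 4+H={4,17,30}; 5+H={5,18,31}; 6+H={6,19,32}; 7+H={7,20,33}; 8+H={8,21,34}; 9+H={9,22,35}; 10+H={10,23,36}; 11+H={11,24,37}; 12+H={12,25,38}


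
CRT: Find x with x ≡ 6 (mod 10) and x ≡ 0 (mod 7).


m₁ = 10, m₂ = 7, gcd = 1, so CRT applies. M = m₁·m₂ = 70
Let M₁ = M/m₁ = 7, M₂ = M/m₂ = 10
Find y₁ ≡ M₁⁻¹ (mod m₁): 7⁻¹ ≡ 3 (mod 10)
Find y₂ ≡ M₂⁻¹ (mod m₂): 10⁻¹ ≡ 5 (mod 7)
x = a₁·M₁·y₁ + a₂·M₂·y₂ = 6·7·3 + 0·10·5 = 126
Reduce mod 70: x ≡ 56
Check: 56 mod 10 = 6 ✓, 56 mod 7 = 0 ✓

x ≡ 56 (mod 70)


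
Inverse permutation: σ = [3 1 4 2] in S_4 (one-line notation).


To find σ⁻¹, swap domain and range:
σ(1) = 3 → σ⁻¹(3) = 1
σ(2) = 1 → σ⁻¹(1) = 2
σ(3) = 4 → σ⁻¹(4) = 3
σ(4) = 2 → σ⁻¹(2) = 4

σ⁻¹ = [2 4 1 3]


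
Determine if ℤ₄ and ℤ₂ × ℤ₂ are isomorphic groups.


Comparing ℤ₄ and ℤ₂ × ℤ₂:
ℤ₄ has an element of order 4; ℤ₂×ℤ₂ has exponent 2

No, ℤ₄ ≇ ℤ₂ × ℤ₂


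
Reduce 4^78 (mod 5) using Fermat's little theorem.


Fermat's little theorem: if p is prime and gcd(a,p)=1, then a^(p-1) ≡ 1 (mod p)
p = 5 is prime, gcd(4,5) = 1
Reduce exponent: 78 mod 4 = 2
So 4^78 ≡ 4^2 (mod 5)
4^2 mod 5 = 1

4^78 ≡ 1 (mod 5)


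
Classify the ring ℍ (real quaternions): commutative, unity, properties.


quaternion multiplication is non-commutative (ij = k ≠ ji = -k); has unity 1; a division ring but not an integral domain since integral domains are commutative by convention
Commutative: No
Integral domain: No
Has unity: Yes

ℍ (real quaternions): Commutative=No, Unity=Yes


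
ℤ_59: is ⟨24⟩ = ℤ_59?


g generates ℤ_n iff gcd(g, n) = 1
gcd(24, 59) = 1
Since gcd = 1, 24 is a generator.

Yes, 24 generates ℤ_59


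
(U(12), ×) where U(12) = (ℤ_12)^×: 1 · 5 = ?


Operation: multiplication mod 12
1 · 5 = (a × b) mod 12 with a = 1, b = 5

1 · 5 = 5


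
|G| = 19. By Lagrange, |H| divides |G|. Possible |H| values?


Lagrange's theorem: |H| divides |G|
|G| = 19
Divisors of 19: 1, 19

Possible subgroup orders: {1, 19}


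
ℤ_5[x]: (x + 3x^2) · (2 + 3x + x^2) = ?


Expand and collect like terms; reduce coefficients mod 5:
x^0: 0·2 = 0 ≡ 0 (mod 5)
x^1: 0·3 + 1·2 = 2 ≡ 2 (mod 5)
x^2: 0·1 + 1·3 + 3·2 = 9 ≡ 4 (mod 5)
x^3: 1·1 + 3·3 = 10 ≡ 0 (mod 5)
x^4: 3·1 = 3 ≡ 3 (mod 5)
Result: 2x + 4x^2 + 3x^4

f · g = 2x + 4x^2 + 3x^4


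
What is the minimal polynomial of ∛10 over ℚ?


∛10 satisfies x³ - 10 = 0, irreducible over ℚ (no rational root; 10 is not a perfect cube)

Minimal polynomial: x³ - 10


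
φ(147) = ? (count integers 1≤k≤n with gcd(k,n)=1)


Factor n: 147 = 3 × 7^2
φ(n) = n · ∏(1 - 1/p) over distinct primes p | n
φ(147) = 147 · (1 - 1/3) · (1 - 1/7) = 84

φ(147) = 84


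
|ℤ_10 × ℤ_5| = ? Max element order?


|ℤ_10 × ℤ_5| = 10 × 5 = 50
Max element order = lcm(10,5) = 10
Cyclic? No (gcd=5)

|ℤ_10×ℤ_5| = 50, max element order = 10


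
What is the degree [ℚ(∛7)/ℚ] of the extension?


∛7 has minimal polynomial x³ - 7 (irreducible over ℚ since 7 is not a perfect cube)

[ℚ(∛7)/ℚ] = 3


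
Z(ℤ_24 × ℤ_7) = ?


Z(G) = {g ∈ G | gx = xg for all x ∈ G}
Direct product of abelian groups is abelian, so Z(G) = G

Z(ℤ_24 × ℤ_7) = ℤ_24 × ℤ_7


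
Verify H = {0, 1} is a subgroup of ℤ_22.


Subgroup test for H = {0, 1} in (ℤ_22, +):
(1) 0 ∈ H? Yes
(2) Closure: for all a,b ∈ H, (a+b) mod 22 ∈ H? No  [counterexample: 1 + 1 = 2 ∉ H]
(3) Inverses: for all a ∈ H, -a mod 22 ∈ H? No

No, H is not a subgroup of ℤ_22


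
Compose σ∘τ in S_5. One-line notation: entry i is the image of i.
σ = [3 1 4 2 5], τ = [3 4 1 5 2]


σ∘τ: apply τ first, then σ
1 →τ 3 →σ 4
2 →τ 4 →σ 2
3 →τ 1 →σ 3
4 →τ 5 →σ 5
5 →τ 2 →σ 1

σ∘τ = [4 2 3 5 1]


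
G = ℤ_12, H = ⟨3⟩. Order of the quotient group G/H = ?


|⟨3⟩| = n / gcd(3, 12) = 12 / 3 = 4
H is normal (ℤ_12 is abelian).
|G/H| = |G| / |H| = 12 / 4 = 3

|G/H| = 3


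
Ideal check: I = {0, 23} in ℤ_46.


Check ideal conditions for I = {0, 23} in ℤ_46:
(1) I is an additive subgroup? Yes
(2) For r ∈ ℤ_46 and a ∈ I: r·a ∈ I? Yes

Yes, I is an ideal of ℤ_46


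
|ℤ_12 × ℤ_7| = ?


|A × B| = |A| · |B|
|ℤ_12 × ℤ_7| = 12 × 7 = 84

|ℤ_12 × ℤ_7| = 84


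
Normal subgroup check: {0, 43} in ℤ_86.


H = {0, 43} in ℤ_86
ℤ_86 is abelian; every subgroup of an abelian group is normal

Yes, normal subgroup


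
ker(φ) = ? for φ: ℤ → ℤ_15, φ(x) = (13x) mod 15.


Kernel = preimage of identity
ker(φ) = {x ∈ ℤ : 13x ≡ 0 (mod 15)}. gcd(13,15) = 1, so 13x ≡ 0 (mod 15) ⟺ x ≡ 0 (mod 15/1 = 15). Hence ker(φ) = 15ℤ

ker(φ) = 15ℤ


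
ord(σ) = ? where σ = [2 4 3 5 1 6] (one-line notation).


Cycle decomposition: (1 2 4 5)
Cycle lengths: 4
Order = lcm(4) = 4

ord(σ) = 4


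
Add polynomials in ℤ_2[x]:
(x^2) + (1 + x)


Add coefficients mod 2:
x^0: 0 + 1 = 1 (mod 2)
x^1: 0 + 1 = 1 (mod 2)
x^2: 1 + 0 = 1 (mod 2)
Result: 1 + x + x^2

f + g = 1 + x + x^2


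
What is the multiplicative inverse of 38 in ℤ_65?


Use the extended Euclidean algorithm to write 1 = 38·s + 65·t; then s mod 65 is the inverse.
Euclidean algorithm:
  38 = 0·65 + 38
  65 = 1·38 + 27
  38 = 1·27 + 11
  27 = 2·11 + 5
  11 = 2·5 + 1
  5 = 5·1 + 0
gcd(38,65) = 1
Back-substitution gives: 38·(12) + 65·(-7) = 1
So 38⁻¹ ≡ 12 ≡ 12 (mod 65)
Check: 38 × 12 = 456 ≡ 1 (mod 65) ✓

38⁻¹ ≡ 12 (mod 65)


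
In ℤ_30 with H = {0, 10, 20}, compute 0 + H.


0 + H = {0 + h (mod 30) : h ∈ H}
0+0=0, 0+10=10, 0+20=20

0 + H = {0, 10, 20}


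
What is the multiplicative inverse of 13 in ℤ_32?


Use the extended Euclidean algorithm to write 1 = 13·s + 32·t; then s mod 32 is the inverse.
Euclidean algorithm:
  13 = 0·32 + 13
  32 = 2·13 + 6
  13 = 2·6 + 1
  6 = 6·1 + 0
gcd(13,32) = 1
Back-substitution gives: 13·(5) + 32·(-2) = 1
So 13⁻¹ ≡ 5 ≡ 5 (mod 32)
Check: 13 × 5 = 65 ≡ 1 (mod 32) ✓

13⁻¹ ≡ 5 (mod 32)


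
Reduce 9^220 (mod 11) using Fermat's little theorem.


Fermat's little theorem: if p is prime and gcd(a,p)=1, then a^(p-1) ≡ 1 (mod p)
p = 11 is prime, gcd(9,11) = 1
Reduce exponent: 220 mod 10 = 0
So 9^220 ≡ 9^0 (mod 11)
9^0 = 1

9^220 ≡ 1 (mod 11)


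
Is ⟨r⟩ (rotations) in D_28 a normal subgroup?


H = ⟨r⟩ (rotations) in D_28
The rotation subgroup ⟨r⟩ has index 2 in D_28, so it is normal

Yes, normal subgroup


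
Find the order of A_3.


|A_n| = n!/2 (even permutations)
|A_3| = 3!/2 = 6/2 = 3

|A_3| = 3


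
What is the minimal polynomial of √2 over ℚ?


√2 satisfies x² - 2 = 0, irreducible over ℚ since 2 is squarefree

Minimal polynomial: x² - 2


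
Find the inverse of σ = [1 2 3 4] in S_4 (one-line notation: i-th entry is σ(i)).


To find σ⁻¹, swap domain and range:
σ(1) = 1 → σ⁻¹(1) = 1
σ(2) = 2 → σ⁻¹(2) = 2
σ(3) = 3 → σ⁻¹(3) = 3
σ(4) = 4 → σ⁻¹(4) = 4

σ⁻¹ = [1 2 3 4]


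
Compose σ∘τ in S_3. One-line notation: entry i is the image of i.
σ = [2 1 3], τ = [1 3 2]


σ∘τ: apply τ first, then σ
1 →τ 1 →σ 2
2 →τ 3 →σ 3
3 →τ 2 →σ 1

σ∘τ = [2 3 1]


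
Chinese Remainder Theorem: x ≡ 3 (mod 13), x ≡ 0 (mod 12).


m₁ = 13, m₂ = 12, gcd = 1, so CRT applies. M = m₁·m₂ = 156
Let M₁ = M/m₁ = 12, M₂ = M/m₂ = 13
Find y₁ ≡ M₁⁻¹ (mod m₁): 12⁻¹ ≡ 12 (mod 13)
Find y₂ ≡ M₂⁻¹ (mod m₂): 13⁻¹ ≡ 1 (mod 12)
x = a₁·M₁·y₁ + a₂·M₂·y₂ = 3·12·12 + 0·13·1 = 432
Reduce mod 156: x ≡ 120
Check: 120 mod 13 = 3 ✓, 120 mod 12 = 0 ✓

x ≡ 120 (mod 156)


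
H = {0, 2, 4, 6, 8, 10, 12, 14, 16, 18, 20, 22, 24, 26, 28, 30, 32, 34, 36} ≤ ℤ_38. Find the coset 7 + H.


7 + H = {7 + h (mod 38) : h ∈ H}
7+0=7, 7+2=9, 7+4=11, 7+6=13, 7+8=15, 7+10=17, 7+12=19, 7+14=21, 7+16=23, 7+18=25, 7+20=27, 7+22=29, 7+24=31, 7+26=33, 7+28=35, 7+30=37, 7+32=1, 7+34=3, 7+36=5
7 + H = {1, 3, 5, 7, 9, 11, 13, 15, 17, 19, 21, 23, 25, 27, 29, 31, 33, 35, 37} = 1 + H

7 + H = {1, 3, 5, 7, 9, 11, 13, 15, 17, 19, 21, 23, 25, 27, 29, 31, 33, 35, 37}


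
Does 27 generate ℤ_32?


g generates ℤ_n iff gcd(g, n) = 1
gcd(27, 32) = 1
Since gcd = 1, 27 is a generator.

Yes, 27 generates ℤ_32


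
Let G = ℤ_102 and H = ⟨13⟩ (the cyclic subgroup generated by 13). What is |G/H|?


|⟨13⟩| = n / gcd(13, 102) = 102 / 1 = 102
H is normal (ℤ_102 is abelian).
|G/H| = |G| / |H| = 102 / 102 = 1

|G/H| = 1


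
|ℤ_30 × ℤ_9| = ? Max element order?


|ℤ_30 × ℤ_9| = 30 × 9 = 270
Max element order = lcm(30,9) = 90
Cyclic? No (gcd=3)

|ℤ_30×ℤ_9| = 270, max element order = 90


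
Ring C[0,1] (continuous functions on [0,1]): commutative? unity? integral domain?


pointwise +,× is commutative with unity (constant 1); but bump functions with disjoint support multiply to 0 — zero divisors, so not an integral domain
Commutative: Yes
Integral domain: No
Has unity: Yes

C[0,1] (continuous functions on [0,1]): Commutative=Yes, Unity=Yes


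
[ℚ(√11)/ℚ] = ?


√11 has minimal polynomial x² - 11 (irreducible over ℚ since 11 is squarefree)

[ℚ(√11)/ℚ] = 2


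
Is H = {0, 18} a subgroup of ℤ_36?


Subgroup test for H = {0, 18} in (ℤ_36, +):
(1) 0 ∈ H? Yes
(2) Closure: for all a,b ∈ H, (a+b) mod 36 ∈ H? Yes
(3) Inverses: for all a ∈ H, -a mod 36 ∈ H? Yes

Yes, H is a subgroup of ℤ_36


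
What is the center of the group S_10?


Z(G) = {g ∈ G | gx = xg for all x ∈ G}
S_n is non-abelian for n ≥ 3; Z(S_10) is trivial

Z(S_10) = {e}


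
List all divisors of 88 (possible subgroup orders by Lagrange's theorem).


Lagrange's theorem: |H| divides |G|
|G| = 88
Divisors of 88: 1, 2, 4, 8, 11, 22, 44, 88

Possible subgroup orders: {1, 2, 4, 8, 11, 22, 44, 88}


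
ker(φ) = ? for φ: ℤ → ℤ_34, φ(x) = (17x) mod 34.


Kernel = preimage of identity
ker(φ) = {x ∈ ℤ : 17x ≡ 0 (mod 34)}. gcd(17,34) = 17, so 17x ≡ 0 (mod 34) ⟺ x ≡ 0 (mod 34/17 = 2). Hence ker(φ) = 2ℤ

ker(φ) = 2ℤ


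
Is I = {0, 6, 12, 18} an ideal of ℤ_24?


Check ideal conditions for I = {0, 6, 12, 18} in ℤ_24:
(1) I is an additive subgroup? Yes
(2) For r ∈ ℤ_24 and a ∈ I: r·a ∈ I? Yes

Yes, I is an ideal of ℤ_24


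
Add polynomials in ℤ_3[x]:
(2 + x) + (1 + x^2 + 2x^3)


Add coefficients mod 3:
x^0: 2 + 1 = 0 (mod 3)
x^1: 1 + 0 = 1 (mod 3)
x^2: 0 + 1 = 1 (mod 3)
x^3: 0 + 2 = 2 (mod 3)
Result: x + x^2 + 2x^3

f + g = x + x^2 + 2x^3


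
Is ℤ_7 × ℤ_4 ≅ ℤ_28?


Comparing ℤ_7 × ℤ_4 and ℤ_28:
gcd(7,4) = 1, so ℤ_7 × ℤ_4 ≅ ℤ_28 (CRT)

Yes, ℤ_7 × ℤ_4 ≅ ℤ_28


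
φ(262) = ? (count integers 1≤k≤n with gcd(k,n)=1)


Factor n: 262 = 2 × 131
φ(n) = n · ∏(1 - 1/p) over distinct primes p | n
φ(262) = 262 · (1 - 1/2) · (1 - 1/131) = 130

φ(262) = 130


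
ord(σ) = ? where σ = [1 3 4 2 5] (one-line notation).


Cycle decomposition: (2 3 4)
Cycle lengths: 3
Order = lcm(3) = 3

ord(σ) = 3


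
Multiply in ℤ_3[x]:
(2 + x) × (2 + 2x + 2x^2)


Expand and collect like terms; reduce coefficients mod 3:
x^0: 2·2 = 4 ≡ 1 (mod 3)
x^1: 2·2 + 1·2 = 6 ≡ 0 (mod 3)
x^2: 2·2 + 1·2 = 6 ≡ 0 (mod 3)
x^3: 1·2 = 2 ≡ 2 (mod 3)
Result: 1 + 2x^3

f · g = 1 + 2x^3


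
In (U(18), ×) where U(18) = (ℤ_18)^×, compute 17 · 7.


Operation: multiplication mod 18
17 · 7 = (a × b) mod 18 with a = 17, b = 7

17 · 7 = 11


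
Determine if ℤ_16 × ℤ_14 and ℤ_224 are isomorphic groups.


Comparing ℤ_16 × ℤ_14 and ℤ_224:
gcd(16,14) = 2 ≠ 1. Max element order in ℤ_16×ℤ_14 is lcm(16,14) = 112 < 224, so it has no element of order 224

No, ℤ_16 × ℤ_14 ≇ ℤ_224


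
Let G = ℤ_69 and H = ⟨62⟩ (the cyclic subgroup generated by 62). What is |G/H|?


|⟨62⟩| = n / gcd(62, 69) = 69 / 1 = 69
H is normal (ℤ_69 is abelian).
|G/H| = |G| / |H| = 69 / 69 = 1

|G/H| = 1


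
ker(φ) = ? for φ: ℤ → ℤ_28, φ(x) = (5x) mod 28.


Kernel = preimage of identity
ker(φ) = {x ∈ ℤ : 5x ≡ 0 (mod 28)}. gcd(5,28) = 1, so 5x ≡ 0 (mod 28) ⟺ x ≡ 0 (mod 28/1 = 28). Hence ker(φ) = 28ℤ

ker(φ) = 28ℤ


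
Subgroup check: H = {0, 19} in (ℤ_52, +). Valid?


Subgroup test for H = {0, 19} in (ℤ_52, +):
(1) 0 ∈ H? Yes
(2) Closure: for all a,b ∈ H, (a+b) mod 52 ∈ H? No  [counterexample: 19 + 19 = 38 ∉ H]
(3) Inverses: for all a ∈ H, -a mod 52 ∈ H? No

No, H is not a subgroup of ℤ_52


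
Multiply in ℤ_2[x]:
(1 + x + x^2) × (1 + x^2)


Expand and collect like terms; reduce coefficients mod 2:
x^0: 1·1 = 1 ≡ 1 (mod 2)
x^1: 1·0 + 1·1 = 1 ≡ 1 (mod 2)
x^2: 1·1 + 1·0 + 1·1 = 2 ≡ 0 (mod 2)
x^3: 1·1 + 1·0 = 1 ≡ 1 (mod 2)
x^4: 1·1 = 1 ≡ 1 (mod 2)
Result: 1 + x + x^3 + x^4

f · g = 1 + x + x^3 + x^4


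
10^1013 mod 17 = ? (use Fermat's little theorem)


Fermat's little theorem: if p is prime and gcd(a,p)=1, then a^(p-1) ≡ 1 (mod p)
p = 17 is prime, gcd(10,17) = 1
Reduce exponent: 1013 mod 16 = 5
So 10^1013 ≡ 10^5 (mod 17)
10^5 mod 17 = 6

10^1013 ≡ 6 (mod 17)


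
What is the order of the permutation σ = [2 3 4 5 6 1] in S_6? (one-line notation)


Cycle decomposition: (1 2 3 4 5 6)
Cycle lengths: 6
Order = lcm(6) = 6

ord(σ) = 6


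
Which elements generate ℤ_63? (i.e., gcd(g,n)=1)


g generates ℤ_n iff gcd(g,n) = 1
Prime factors of 63: 3, 7
Generators are g ∈ {1,...,62} not divisible by any of these primes.
Generators: {1, 2, 4, 5, 8, 10, 11, 13, 16, 17, 19, 20, 22, 23, 25, 26, 29, 31, 32, 34, 37, 38, 40, 41, 43, 44, 46, 47, 50, 52, 53, 55, 58, 59, 61, 62}
Number of generators = φ(63) = 36

Generators of ℤ_63 = {1, 2, 4, 5, 8, 10, 11, 13, 16, 17, 19, 20, 22, 23, 25, 26, 29, 31, 32, 34, 37, 38, 40, 41, 43, 44, 46, 47, 50, 52, 53, 55, 58, 59, 61, 62}


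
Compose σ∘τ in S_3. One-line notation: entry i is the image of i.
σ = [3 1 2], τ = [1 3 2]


σ∘τ: apply τ first, then σ
1 →τ 1 →σ 3
2 →τ 3 →σ 2
3 →τ 2 →σ 1

σ∘τ = [3 2 1]


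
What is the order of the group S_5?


|S_n| = n! (number of permutations of n symbols)
|S_5| = 5! = 120

|S_5| = 120


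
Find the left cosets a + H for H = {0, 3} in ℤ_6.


H = {0, 3}, |H| = 2
Number of cosets = |G|/|H| = 6/2 = 3
0 + H = {0, 3}
1 + H = {1, 4}
2 + H = {2, 5}

Cosets: 0+H={0,3}; 1+H={1,4}; 2+H={2,5}


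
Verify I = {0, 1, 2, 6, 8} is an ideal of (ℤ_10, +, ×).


Check ideal conditions for I = {0, 1, 2, 6, 8} in ℤ_10:
(1) I is an additive subgroup? No
(2) For r ∈ ℤ_10 and a ∈ I: r·a ∈ I? No  [counterexample: r=2, a=2, r·a mod 10 = 4 ∉ I]

No, I is not an ideal of ℤ_10


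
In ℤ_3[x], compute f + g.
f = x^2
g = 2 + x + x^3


Add coefficients mod 3:
x^0: 0 + 2 = 2 (mod 3)
x^1: 0 + 1 = 1 (mod 3)
x^2: 1 + 0 = 1 (mod 3)
x^3: 0 + 1 = 1 (mod 3)
Result: 2 + x + x^2 + x^3

f + g = 2 + x + x^2 + x^3


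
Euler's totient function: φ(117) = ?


Factor n: 117 = 3^2 × 13
φ(n) = n · ∏(1 - 1/p) over distinct primes p | n
φ(117) = 117 · (1 - 1/3) · (1 - 1/13) = 72

φ(117) = 72


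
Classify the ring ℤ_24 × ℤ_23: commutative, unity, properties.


Direct product ring; commutative with unity (1,1); but (1,0)·(0,1) = (0,0) gives zero divisors, so not an integral domain
Commutative: Yes
Integral domain: No
Has unity: Yes

ℤ_24 × ℤ_23: Commutative=Yes, Unity=Yes


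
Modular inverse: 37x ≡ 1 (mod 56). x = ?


Use the extended Euclidean algorithm to write 1 = 37·s + 56·t; then s mod 56 is the inverse.
Euclidean algorithm:
  37 = 0·56 + 37
  56 = 1·37 + 19
  37 = 1·19 + 18
  19 = 1·18 + 1
  18 = 18·1 + 0
gcd(37,56) = 1
Back-substitution gives: 37·(-3) + 56·(2) = 1
So 37⁻¹ ≡ -3 ≡ 53 (mod 56)
Check: 37 × 53 = 1961 ≡ 1 (mod 56) ✓

37⁻¹ ≡ 53 (mod 56)


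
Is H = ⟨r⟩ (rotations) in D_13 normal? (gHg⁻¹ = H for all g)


H = ⟨r⟩ (rotations) in D_13
The rotation subgroup ⟨r⟩ has index 2 in D_13, so it is normal

Yes, normal subgroup


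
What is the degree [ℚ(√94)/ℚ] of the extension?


√94 has minimal polynomial x² - 94 (irreducible over ℚ since 94 is squarefree)

[ℚ(√94)/ℚ] = 2


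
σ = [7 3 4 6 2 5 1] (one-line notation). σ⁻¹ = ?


To find σ⁻¹, swap domain and range:
σ(1) = 7 → σ⁻¹(7) = 1
σ(2) = 3 → σ⁻¹(3) = 2
σ(3) = 4 → σ⁻¹(4) = 3
σ(4) = 6 → σ⁻¹(6) = 4
σ(5) = 2 → σ⁻¹(2) = 5
σ(6) = 5 → σ⁻¹(5) = 6
σ(7) = 1 → σ⁻¹(1) = 7

σ⁻¹ = [7 5 2 3 6 4 1]


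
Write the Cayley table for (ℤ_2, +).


Elements: {0, 1}
Operation: addition mod 2
Entry (a, b) = (a + b) mod 2

Cayley table:
  | 0 | 1
0 | 0 | 1
1 | 1 | 0


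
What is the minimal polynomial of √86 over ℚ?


√86 satisfies x² - 86 = 0, irreducible over ℚ since 86 is squarefree

Minimal polynomial: x² - 86


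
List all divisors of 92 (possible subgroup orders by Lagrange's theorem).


Lagrange's theorem: |H| divides |G|
|G| = 92
Divisors of 92: 1, 2, 4, 23, 46, 92

Possible subgroup orders: {1, 2, 4, 23, 46, 92}


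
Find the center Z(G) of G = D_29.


Z(G) = {g ∈ G | gx = xg for all x ∈ G}
For odd n, Z(D_n) = {e}: no nontrivial rotation commutes with all reflections

Z(D_29) = {e}


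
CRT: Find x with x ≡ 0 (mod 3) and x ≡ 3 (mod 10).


m₁ = 3, m₂ = 10, gcd = 1, so CRT applies. M = m₁·m₂ = 30
Let M₁ = M/m₁ = 10, M₂ = M/m₂ = 3
Find y₁ ≡ M₁⁻¹ (mod m₁): 10⁻¹ ≡ 1 (mod 3)
Find y₂ ≡ M₂⁻¹ (mod m₂): 3⁻¹ ≡ 7 (mod 10)
x = a₁·M₁·y₁ + a₂·M₂·y₂ = 0·10·1 + 3·3·7 = 63
Reduce mod 30: x ≡ 3
Check: 3 mod 3 = 0 ✓, 3 mod 10 = 3 ✓

x ≡ 3 (mod 30)


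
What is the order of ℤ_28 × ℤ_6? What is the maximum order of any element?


|ℤ_28 × ℤ_6| = 28 × 6 = 168
Max element order = lcm(28,6) = 84
Cyclic? No (gcd=2)

|ℤ_28×ℤ_6| = 168, max element order = 84


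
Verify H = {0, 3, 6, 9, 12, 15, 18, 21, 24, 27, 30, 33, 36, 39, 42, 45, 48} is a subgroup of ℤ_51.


Subgroup test for H = {0, 3, 6, 9, 12, 15, 18, 21, 24, 27, 30, 33, 36, 39, 42, 45, 48} in (ℤ_51, +):
(1) 0 ∈ H? Yes
(2) Closure: for all a,b ∈ H, (a+b) mod 51 ∈ H? Yes
(3) Inverses: for all a ∈ H, -a mod 51 ∈ H? Yes

Yes, H is a subgroup of ℤ_51


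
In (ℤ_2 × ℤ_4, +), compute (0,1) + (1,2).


Operation: componentwise addition mod (2, 4)
(0,1) + (1,2) = ((a₁+b₁) mod 2, (a₂+b₂) mod 4) with a = (0,1), b = (1,2)

(0,1) + (1,2) = (1,3)


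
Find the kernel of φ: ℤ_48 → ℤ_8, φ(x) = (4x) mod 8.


Kernel = preimage of identity
ker(φ) = {x ∈ ℤ_48 : 4x ≡ 0 (mod 8)}. Since 8 | 48, φ is well-defined. The kernel is the cyclic subgroup ⟨2⟩ of ℤ_48 (order 24), i.e. {0, 2, 4, 6, 8, 10, 12, 14, 16, 18, 20, 22, 24, 26, 28, 30, 32, 34, 36, 38, 40, 42, 44, 46}

ker(φ) = {0, 2, 4, 6, 8, 10, 12, 14, 16, 18, 20, 22, 24, 26, 28, 30, 32, 34, 36, 38, 40, 42, 44, 46}


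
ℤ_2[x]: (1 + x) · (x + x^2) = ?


Expand and collect like terms; reduce coefficients mod 2:
x^0: 1·0 = 0 ≡ 0 (mod 2)
x^1: 1·1 + 1·0 = 1 ≡ 1 (mod 2)
x^2: 1·1 + 1·1 = 2 ≡ 0 (mod 2)
x^3: 1·1 = 1 ≡ 1 (mod 2)
Result: x + x^3

f · g = x + x^3


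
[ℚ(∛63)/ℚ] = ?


∛63 has minimal polynomial x³ - 63 (irreducible over ℚ since 63 is not a perfect cube)

[ℚ(∛63)/ℚ] = 3


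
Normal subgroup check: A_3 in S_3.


H = A_3 in S_3
A_3 has index 2 in S_3, and every subgroup of index 2 is normal

Yes, normal subgroup


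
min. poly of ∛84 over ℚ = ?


∛84 satisfies x³ - 84 = 0, irreducible over ℚ (no rational root; 84 is not a perfect cube)

Minimal polynomial: x³ - 84


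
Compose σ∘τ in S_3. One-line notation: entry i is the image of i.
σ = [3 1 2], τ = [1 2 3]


σ∘τ: apply τ first, then σ
1 →τ 1 →σ 3
2 →τ 2 →σ 1
3 →τ 3 →σ 2

σ∘τ = [3 1 2]


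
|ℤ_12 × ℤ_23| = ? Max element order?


|ℤ_12 × ℤ_23| = 12 × 23 = 276
Max element order = lcm(12,23) = 276
Cyclic? Yes (gcd=1)

|ℤ_12×ℤ_23| = 276, max element order = 276


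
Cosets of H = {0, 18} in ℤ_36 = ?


H = {0, 18}, |H| = 2
Number of cosets = |G|/|H| = 36/2 = 18
0 + H = {0, 18}
1 + H = {1, 19}
2 + H = {2, 20}
3 + H = {3, 21}
4 + H = {4, 22}
5 + H = {5, 23}
6 + H = {6, 24}
7 + H = {7, 25}
8 + H = {8, 26}
9 + H = {9, 27}
10 + H = {10, 28}
11 + H = {11, 29}
12 + H = {12, 30}
13 + H = {13, 31}
14 + H = {14, 32}
15 + H = {15, 33}
16 + H = {16, 34}
17 + H = {17, 35}

Cosets: 0+H={0,18}; 1+H={1,19}; 2+H={2,20}; 3+H={3,21}; 4+H={4,22}; 5+H={5,23}; 6+H={6,24}; 7+H={7,25}; 8+H={8,26}; 9+H={9,27}; 10+H={10,28}; 11+H={11,29}; 12+H={12,30}; 13+H={13,31}; 14+H={14,32}; 15+H={15,33}; 16+H={16,34}; 17+H={17,35}


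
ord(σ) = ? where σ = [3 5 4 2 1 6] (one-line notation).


Cycle decomposition: (1 3 4 2 5)
Cycle lengths: 5
Order = lcm(5) = 5

ord(σ) = 5


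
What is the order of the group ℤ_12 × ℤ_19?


|A × B| = |A| · |B|
|ℤ_12 × ℤ_19| = 12 × 19 = 228

|ℤ_12 × ℤ_19| = 228


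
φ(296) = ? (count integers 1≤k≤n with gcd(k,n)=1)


Factor n: 296 = 2^3 × 37
φ(n) = n · ∏(1 - 1/p) over distinct primes p | n
φ(296) = 296 · (1 - 1/2) · (1 - 1/37) = 144

φ(296) = 144


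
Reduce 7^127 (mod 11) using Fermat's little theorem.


Fermat's little theorem: if p is prime and gcd(a,p)=1, then a^(p-1) ≡ 1 (mod p)
p = 11 is prime, gcd(7,11) = 1
Reduce exponent: 127 mod 10 = 7
So 7^127 ≡ 7^7 (mod 11)
7^7 mod 11 = 6

7^127 ≡ 6 (mod 11)


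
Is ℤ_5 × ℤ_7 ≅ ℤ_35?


Comparing ℤ_5 × ℤ_7 and ℤ_35:
gcd(5,7) = 1, so ℤ_5 × ℤ_7 ≅ ℤ_35 (CRT)

Yes, ℤ_5 × ℤ_7 ≅ ℤ_35


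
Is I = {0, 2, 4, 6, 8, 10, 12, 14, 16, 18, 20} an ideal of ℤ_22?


Check ideal conditions for I = {0, 2, 4, 6, 8, 10, 12, 14, 16, 18, 20} in ℤ_22:
(1) I is an additive subgroup? Yes
(2) For r ∈ ℤ_22 and a ∈ I: r·a ∈ I? Yes

Yes, I is an ideal of ℤ_22


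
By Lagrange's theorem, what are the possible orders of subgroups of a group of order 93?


Lagrange's theorem: |H| divides |G|
|G| = 93
Divisors of 93: 1, 3, 31, 93

Possible subgroup orders: {1, 3, 31, 93}


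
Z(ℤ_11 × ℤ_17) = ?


Z(G) = {g ∈ G | gx = xg for all x ∈ G}
Direct product of abelian groups is abelian, so Z(G) = G

Z(ℤ_11 × ℤ_17) = ℤ_11 × ℤ_17


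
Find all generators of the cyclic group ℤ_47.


g generates ℤ_n iff gcd(g,n) = 1
Prime factors of 47: 47
Generators are g ∈ {1,...,46} not divisible by any of these primes.
Generators: {1, 2, 3, 4, 5, 6, 7, 8, 9, 10, 11, 12, 13, 14, 15, 16, 17, 18, 19, 20, 21, 22, 23, 24, 25, 26, 27, 28, 29, 30, 31, 32, 33, 34, 35, 36, 37, 38, 39, 40, 41, 42, 43, 44, 45, 46}
Number of generators = φ(47) = 46

Generators of ℤ_47 = {1, 2, 3, 4, 5, 6, 7, 8, 9, 10, 11, 12, 13, 14, 15, 16, 17, 18, 19, 20, 21, 22, 23, 24, 25, 26, 27, 28, 29, 30, 31, 32, 33, 34, 35, 36, 37, 38, 39, 40, 41, 42, 43, 44, 45, 46}


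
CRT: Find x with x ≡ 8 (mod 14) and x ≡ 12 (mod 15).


m₁ = 14, m₂ = 15, gcd = 1, so CRT applies. M = m₁·m₂ = 210
Let M₁ = M/m₁ = 15, M₂ = M/m₂ = 14
Find y₁ ≡ M₁⁻¹ (mod m₁): 15⁻¹ ≡ 1 (mod 14)
Find y₂ ≡ M₂⁻¹ (mod m₂): 14⁻¹ ≡ 14 (mod 15)
x = a₁·M₁·y₁ + a₂·M₂·y₂ = 8·15·1 + 12·14·14 = 2472
Reduce mod 210: x ≡ 162
Check: 162 mod 14 = 8 ✓, 162 mod 15 = 12 ✓

x ≡ 162 (mod 210)


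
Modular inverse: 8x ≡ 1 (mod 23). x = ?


Use the extended Euclidean algorithm to write 1 = 8·s + 23·t; then s mod 23 is the inverse.
Euclidean algorithm:
  8 = 0·23 + 8
  23 = 2·8 + 7
  8 = 1·7 + 1
  7 = 7·1 + 0
gcd(8,23) = 1
Back-substitution gives: 8·(3) + 23·(-1) = 1
So 8⁻¹ ≡ 3 ≡ 3 (mod 23)
Check: 8 × 3 = 24 ≡ 1 (mod 23) ✓

8⁻¹ ≡ 3 (mod 23)


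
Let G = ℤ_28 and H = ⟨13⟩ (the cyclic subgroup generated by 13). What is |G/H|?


|⟨13⟩| = n / gcd(13, 28) = 28 / 1 = 28
H is normal (ℤ_28 is abelian).
|G/H| = |G| / |H| = 28 / 28 = 1

|G/H| = 1


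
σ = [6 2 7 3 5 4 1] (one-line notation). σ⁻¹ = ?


To find σ⁻¹, swap domain and range:
σ(1) = 6 → σ⁻¹(6) = 1
σ(2) = 2 → σ⁻¹(2) = 2
σ(3) = 7 → σ⁻¹(7) = 3
σ(4) = 3 → σ⁻¹(3) = 4
σ(5) = 5 → σ⁻¹(5) = 5
σ(6) = 4 → σ⁻¹(4) = 6
σ(7) = 1 → σ⁻¹(1) = 7

σ⁻¹ = [7 2 4 6 5 1 3]


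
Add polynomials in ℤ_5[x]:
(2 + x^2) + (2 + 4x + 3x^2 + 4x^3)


Add coefficients mod 5:
x^0: 2 + 2 = 4 (mod 5)
x^1: 0 + 4 = 4 (mod 5)
x^2: 1 + 3 = 4 (mod 5)
x^3: 0 + 4 = 4 (mod 5)
Result: 4 + 4x + 4x^2 + 4x^3

f + g = 4 + 4x + 4x^2 + 4x^3


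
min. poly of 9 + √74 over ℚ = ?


Let α = 9 + √74. Then α - 9 = √74, so (α - 9)² = 74, giving α² - 18α + 7 = 0. Degree 2 and α ∉ ℚ, so this is the minimal polynomial.

Minimal polynomial: x² - 18x + 7


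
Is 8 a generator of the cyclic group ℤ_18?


g generates ℤ_n iff gcd(g, n) = 1
gcd(8, 18) = 2
Since gcd = 2 ≠ 1, ⟨8⟩ has order 9 < 18, so 8 is not a generator.

No, 8 does not generate ℤ_18


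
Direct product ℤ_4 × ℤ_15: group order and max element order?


|ℤ_4 × ℤ_15| = 4 × 15 = 60
Max element order = lcm(4,15) = 60
Cyclic? Yes (gcd=1)

|ℤ_4×ℤ_15| = 60, max element order = 60


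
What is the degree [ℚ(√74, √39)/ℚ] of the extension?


[ℚ(√74,√39):ℚ] = [ℚ(√74,√39):ℚ(√74)]·[ℚ(√74):ℚ] = 2·2 = 4

[ℚ(√74, √39)/ℚ] = 4


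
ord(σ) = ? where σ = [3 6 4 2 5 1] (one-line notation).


Cycle decomposition: (1 3 4 2 6)
Cycle lengths: 5
Order = lcm(5) = 5

ord(σ) = 5


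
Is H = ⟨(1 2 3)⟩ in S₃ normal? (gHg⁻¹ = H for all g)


H = ⟨(1 2 3)⟩ in S₃
⟨(1 2 3)⟩ has order 3 and index 2 in S₃; index-2 subgroups are normal

Yes, normal subgroup


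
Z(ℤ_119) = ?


Z(G) = {g ∈ G | gx = xg for all x ∈ G}
ℤ_119 is abelian, so Z(G) = G

Z(ℤ_119) = ℤ_119


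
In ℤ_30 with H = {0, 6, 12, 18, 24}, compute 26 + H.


26 + H = {26 + h (mod 30) : h ∈ H}
26+0=26, 26+6=2, 26+12=8, 26+18=14, 26+24=20
26 + H = {2, 8, 14, 20, 26} = 2 + H

26 + H = {2, 8, 14, 20, 26}


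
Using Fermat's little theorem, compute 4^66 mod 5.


Fermat's little theorem: if p is prime and gcd(a,p)=1, then a^(p-1) ≡ 1 (mod p)
p = 5 is prime, gcd(4,5) = 1
Reduce exponent: 66 mod 4 = 2
So 4^66 ≡ 4^2 (mod 5)
4^2 mod 5 = 1

4^66 ≡ 1 (mod 5)


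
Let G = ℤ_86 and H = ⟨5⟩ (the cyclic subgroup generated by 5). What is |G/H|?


|⟨5⟩| = n / gcd(5, 86) = 86 / 1 = 86
H is normal (ℤ_86 is abelian).
|G/H| = |G| / |H| = 86 / 86 = 1

|G/H| = 1


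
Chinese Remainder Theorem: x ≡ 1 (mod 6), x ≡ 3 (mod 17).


m₁ = 6, m₂ = 17, gcd = 1, so CRT applies. M = m₁·m₂ = 102
Let M₁ = M/m₁ = 17, M₂ = M/m₂ = 6
Find y₁ ≡ M₁⁻¹ (mod m₁): 17⁻¹ ≡ 5 (mod 6)
Find y₂ ≡ M₂⁻¹ (mod m₂): 6⁻¹ ≡ 3 (mod 17)
x = a₁·M₁·y₁ + a₂·M₂·y₂ = 1·17·5 + 3·6·3 = 139
Reduce mod 102: x ≡ 37
Check: 37 mod 6 = 1 ✓, 37 mod 17 = 3 ✓

x ≡ 37 (mod 102)


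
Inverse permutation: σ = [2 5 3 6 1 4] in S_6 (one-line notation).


To find σ⁻¹, swap domain and range:
σ(1) = 2 → σ⁻¹(2) = 1
σ(2) = 5 → σ⁻¹(5) = 2
σ(3) = 3 → σ⁻¹(3) = 3
σ(4) = 6 → σ⁻¹(6) = 4
σ(5) = 1 → σ⁻¹(1) = 5
σ(6) = 4 → σ⁻¹(4) = 6

σ⁻¹ = [5 1 3 6 2 4]


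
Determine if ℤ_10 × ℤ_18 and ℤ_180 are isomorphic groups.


Comparing ℤ_10 × ℤ_18 and ℤ_180:
gcd(10,18) = 2 ≠ 1. Max element order in ℤ_10×ℤ_18 is lcm(10,18) = 90 < 180, so it has no element of order 180

No, ℤ_10 × ℤ_18 ≇ ℤ_180


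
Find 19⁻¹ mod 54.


Use the extended Euclidean algorithm to write 1 = 19·s + 54·t; then s mod 54 is the inverse.
Euclidean algorithm:
  19 = 0·54 + 19
  54 = 2·19 + 16
  19 = 1·16 + 3
  16 = 5·3 + 1
  3 = 3·1 + 0
gcd(19,54) = 1
Back-substitution gives: 19·(-17) + 54·(6) = 1
So 19⁻¹ ≡ -17 ≡ 37 (mod 54)
Check: 19 × 37 = 703 ≡ 1 (mod 54) ✓

19⁻¹ ≡ 37 (mod 54)


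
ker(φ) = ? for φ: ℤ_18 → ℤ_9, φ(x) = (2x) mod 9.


Kernel = preimage of identity
ker(φ) = {x ∈ ℤ_18 : 2x ≡ 0 (mod 9)}. Since 9 | 18, φ is well-defined. The kernel is the cyclic subgroup ⟨9⟩ of ℤ_18 (order 2), i.e. {0, 9}

ker(φ) = {0, 9}


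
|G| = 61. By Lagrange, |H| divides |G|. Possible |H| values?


Lagrange's theorem: |H| divides |G|
|G| = 61
Divisors of 61: 1, 61

Possible subgroup orders: {1, 61}


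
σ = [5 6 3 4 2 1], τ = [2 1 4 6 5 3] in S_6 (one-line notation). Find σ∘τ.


σ∘τ: apply τ first, then σ
1 →τ 2 →σ 6
2 →τ 1 →σ 5
3 →τ 4 →σ 4
4 →τ 6 →σ 1
5 →τ 5 →σ 2
6 →τ 3 →σ 3

σ∘τ = [6 5 4 1 2 3]


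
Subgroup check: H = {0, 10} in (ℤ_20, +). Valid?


Subgroup test for H = {0, 10} in (ℤ_20, +):
(1) 0 ∈ H? Yes
(2) Closure: for all a,b ∈ H, (a+b) mod 20 ∈ H? Yes
(3) Inverses: for all a ∈ H, -a mod 20 ∈ H? Yes

Yes, H is a subgroup of ℤ_20


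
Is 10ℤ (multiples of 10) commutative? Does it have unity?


10ℤ is a commutative ring under +,× but has no multiplicative identity (1 ∉ 10ℤ); it has no zero divisors, but without unity it is not an integral domain
Commutative: Yes
Integral domain: No
Has unity: No

10ℤ (multiples of 10): Commutative=Yes, Unity=No


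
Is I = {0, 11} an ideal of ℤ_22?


Check ideal conditions for I = {0, 11} in ℤ_22:
(1) I is an additive subgroup? Yes
(2) For r ∈ ℤ_22 and a ∈ I: r·a ∈ I? Yes

Yes, I is an ideal of ℤ_22


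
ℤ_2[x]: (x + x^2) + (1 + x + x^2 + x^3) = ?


Add coefficients mod 2:
x^0: 0 + 1 = 1 (mod 2)
x^1: 1 + 1 = 0 (mod 2)
x^2: 1 + 1 = 0 (mod 2)
x^3: 0 + 1 = 1 (mod 2)
Result: 1 + x^3

f + g = 1 + x^3


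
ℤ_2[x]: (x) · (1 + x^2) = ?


Expand and collect like terms; reduce coefficients mod 2:
x^0: 0·1 = 0 ≡ 0 (mod 2)
x^1: 0·0 + 1·1 = 1 ≡ 1 (mod 2)
x^2: 0·1 + 1·0 = 0 ≡ 0 (mod 2)
x^3: 1·1 = 1 ≡ 1 (mod 2)
Result: x + x^3

f · g = x + x^3


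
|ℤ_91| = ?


ℤ_n has n elements.

|ℤ_91| = 91


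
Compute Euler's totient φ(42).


Factor n: 42 = 2 × 3 × 7
φ(n) = n · ∏(1 - 1/p) over distinct primes p | n
φ(42) = 42 · (1 - 1/2) · (1 - 1/3) · (1 - 1/7) = 12

φ(42) = 12


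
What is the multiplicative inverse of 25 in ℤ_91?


Use the extended Euclidean algorithm to write 1 = 25·s + 91·t; then s mod 91 is the inverse.
Euclidean algorithm:
  25 = 0·91 + 25
  91 = 3·25 + 16
  25 = 1·16 + 9
  16 = 1·9 + 7
  9 = 1·7 + 2
  7 = 3·2 + 1
  2 = 2·1 + 0
gcd(25,91) = 1
Back-substitution gives: 25·(-40) + 91·(11) = 1
So 25⁻¹ ≡ -40 ≡ 51 (mod 91)
Check: 25 × 51 = 1275 ≡ 1 (mod 91) ✓

25⁻¹ ≡ 51 (mod 91)


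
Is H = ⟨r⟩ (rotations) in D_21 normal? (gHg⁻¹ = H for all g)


H = ⟨r⟩ (rotations) in D_21
The rotation subgroup ⟨r⟩ has index 2 in D_21, so it is normal

Yes, normal subgroup


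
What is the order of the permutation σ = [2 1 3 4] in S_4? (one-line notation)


Cycle decomposition: (1 2)
Cycle lengths: 2
Order = lcm(2) = 2

ord(σ) = 2


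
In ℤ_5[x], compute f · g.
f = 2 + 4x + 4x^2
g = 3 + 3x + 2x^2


Expand and collect like terms; reduce coefficients mod 5:
x^0: 2·3 = 6 ≡ 1 (mod 5)
x^1: 2·3 + 4·3 = 18 ≡ 3 (mod 5)
x^2: 2·2 + 4·3 + 4·3 = 28 ≡ 3 (mod 5)
x^3: 4·2 + 4·3 = 20 ≡ 0 (mod 5)
x^4: 4·2 = 8 ≡ 3 (mod 5)
Result: 1 + 3x + 3x^2 + 3x^4

f · g = 1 + 3x + 3x^2 + 3x^4


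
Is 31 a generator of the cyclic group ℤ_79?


g generates ℤ_n iff gcd(g, n) = 1
gcd(31, 79) = 1
Since gcd = 1, 31 is a generator.

Yes, 31 generates ℤ_79


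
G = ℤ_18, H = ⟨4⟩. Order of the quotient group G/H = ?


|⟨4⟩| = n / gcd(4, 18) = 18 / 2 = 9
H is normal (ℤ_18 is abelian).
|G/H| = |G| / |H| = 18 / 9 = 2

|G/H| = 2


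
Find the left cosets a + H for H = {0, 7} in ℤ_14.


H = {0, 7}, |H| = 2
Number of cosets = |G|/|H| = 14/2 = 7
0 + H = {0, 7}
1 + H = {1, 8}
2 + H = {2, 9}
3 + H = {3, 10}
4 + H = {4, 11}
5 + H = {5, 12}
6 + H = {6, 13}

Cosets: 0+H={0,7}; 1+H={1,8}; 2+H={2,9}; 3+H={3,10}; 4+H={4,11}; 5+H={5,12}; 6+H={6,13}


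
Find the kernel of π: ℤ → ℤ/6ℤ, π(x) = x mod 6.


Kernel = preimage of identity
ker(π) = multiples of 6 = 6ℤ

ker(π) = 6ℤ


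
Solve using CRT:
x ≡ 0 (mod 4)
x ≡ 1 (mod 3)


m₁ = 4, m₂ = 3, gcd = 1, so CRT applies. M = m₁·m₂ = 12
Let M₁ = M/m₁ = 3, M₂ = M/m₂ = 4
Find y₁ ≡ M₁⁻¹ (mod m₁): 3⁻¹ ≡ 3 (mod 4)
Find y₂ ≡ M₂⁻¹ (mod m₂): 4⁻¹ ≡ 1 (mod 3)
x = a₁·M₁·y₁ + a₂·M₂·y₂ = 0·3·3 + 1·4·1 = 4
Reduce mod 12: x ≡ 4
Check: 4 mod 4 = 0 ✓, 4 mod 3 = 1 ✓

x ≡ 4 (mod 12)


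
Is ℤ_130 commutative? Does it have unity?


ℤ_130 is a commutative ring with unity 1; 130 = 2×65 is composite, so 2·65 ≡ 0 gives zero divisors (not an integral domain)
Commutative: Yes
Integral domain: No
Has unity: Yes

ℤ_130: Commutative=Yes, Unity=Yes


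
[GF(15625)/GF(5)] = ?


GF(15625) = GF(5^6), so the extension degree is 6

[GF(15625)/GF(5)] = 6


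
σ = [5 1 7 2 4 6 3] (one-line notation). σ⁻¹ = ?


To find σ⁻¹, swap domain and range:
σ(1) = 5 → σ⁻¹(5) = 1
σ(2) = 1 → σ⁻¹(1) = 2
σ(3) = 7 → σ⁻¹(7) = 3
σ(4) = 2 → σ⁻¹(2) = 4
σ(5) = 4 → σ⁻¹(4) = 5
σ(6) = 6 → σ⁻¹(6) = 6
σ(7) = 3 → σ⁻¹(3) = 7

σ⁻¹ = [2 4 7 5 1 6 3]


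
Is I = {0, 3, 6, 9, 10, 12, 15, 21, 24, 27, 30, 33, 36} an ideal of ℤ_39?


Check ideal conditions for I = {0, 3, 6, 9, 10, 12, 15, 21, 24, 27, 30, 33, 36} in ℤ_39:
(1) I is an additive subgroup? No
(2) For r ∈ ℤ_39 and a ∈ I: r·a ∈ I? No  [counterexample: r=2, a=9, r·a mod 39 = 18 ∉ I]

No, I is not an ideal of ℤ_39


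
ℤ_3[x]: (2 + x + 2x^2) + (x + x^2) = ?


Add coefficients mod 3:
x^0: 2 + 0 = 2 (mod 3)
x^1: 1 + 1 = 2 (mod 3)
x^2: 2 + 1 = 0 (mod 3)
Result: 2 + 2x

f + g = 2 + 2x


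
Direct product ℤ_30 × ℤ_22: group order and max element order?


|ℤ_30 × ℤ_22| = 30 × 22 = 660
Max element order = lcm(30,22) = 330
Cyclic? No (gcd=2)

|ℤ_30×ℤ_22| = 660, max element order = 330


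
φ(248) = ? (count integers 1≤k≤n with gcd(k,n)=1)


Factor n: 248 = 2^3 × 31
φ(n) = n · ∏(1 - 1/p) over distinct primes p | n
φ(248) = 248 · (1 - 1/2) · (1 - 1/31) = 120

φ(248) = 120


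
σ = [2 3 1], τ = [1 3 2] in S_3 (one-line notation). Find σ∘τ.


σ∘τ: apply τ first, then σ
1 →τ 1 →σ 2
2 →τ 3 →σ 1
3 →τ 2 →σ 3

σ∘τ = [2 1 3]


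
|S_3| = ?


|S_n| = n! (number of permutations of n symbols)
|S_3| = 3! = 6

|S_3| = 6


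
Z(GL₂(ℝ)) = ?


Z(G) = {g ∈ G | gx = xg for all x ∈ G}
Only scalar multiples of the identity commute with all invertible matrices

Z(GL₂(ℝ)) = {aI : a ∈ ℝ, a ≠ 0}


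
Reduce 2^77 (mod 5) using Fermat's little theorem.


Fermat's little theorem: if p is prime and gcd(a,p)=1, then a^(p-1) ≡ 1 (mod p)
p = 5 is prime, gcd(2,5) = 1
Reduce exponent: 77 mod 4 = 1
So 2^77 ≡ 2^1 (mod 5)
2^1 mod 5 = 2

2^77 ≡ 2 (mod 5)


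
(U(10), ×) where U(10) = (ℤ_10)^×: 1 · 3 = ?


Operation: multiplication mod 10
1 · 3 = (a × b) mod 10 with a = 1, b = 3

1 · 3 = 3


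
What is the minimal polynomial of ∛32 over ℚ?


∛32 satisfies x³ - 32 = 0, irreducible over ℚ (no rational root; 32 is not a perfect cube)

Minimal polynomial: x³ - 32


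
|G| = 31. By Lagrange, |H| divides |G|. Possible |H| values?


Lagrange's theorem: |H| divides |G|
|G| = 31
Divisors of 31: 1, 31

Possible subgroup orders: {1, 31}
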